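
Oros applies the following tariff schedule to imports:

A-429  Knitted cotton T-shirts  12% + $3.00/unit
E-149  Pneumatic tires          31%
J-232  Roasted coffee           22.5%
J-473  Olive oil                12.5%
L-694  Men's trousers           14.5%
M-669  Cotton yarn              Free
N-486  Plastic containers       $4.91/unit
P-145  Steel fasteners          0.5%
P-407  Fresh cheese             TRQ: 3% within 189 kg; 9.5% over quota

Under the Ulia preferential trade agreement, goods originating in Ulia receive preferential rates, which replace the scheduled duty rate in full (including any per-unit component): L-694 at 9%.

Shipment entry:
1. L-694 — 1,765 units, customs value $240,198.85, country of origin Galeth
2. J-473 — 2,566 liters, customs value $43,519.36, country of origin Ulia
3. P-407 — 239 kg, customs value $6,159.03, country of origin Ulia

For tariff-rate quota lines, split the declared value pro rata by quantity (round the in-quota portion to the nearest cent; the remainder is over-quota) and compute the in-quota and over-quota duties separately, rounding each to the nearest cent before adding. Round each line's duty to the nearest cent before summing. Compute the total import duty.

Line 1 (L-694, Galeth, 1,765 units, $240,198.85):
Base rate for L-694 is 14.5%.
L-694 has an FTA preferential rate, but origin Galeth is not Ulia; base rate stands.
Duty = $240,198.85 × 14.5% = $34,828.83.
Line 2 (J-473, Ulia, 2,566 liters, $43,519.36):
Base rate for J-473 is 12.5%.
Origin Ulia is the FTA partner but J-473 is not on the preference list; base rate stands.
Duty = $43,519.36 × 12.5% = $5,439.92.
Line 3 (P-407, Ulia, 239 kg, $6,159.03):
Code P-407 is under a tariff-rate quota (threshold 189 kg). In-quota: 189 kg at 3%; over-quota: 50 kg at 9.5%.
Pro-rata value split: in-quota = $6,159.03 × 189/239 = $4,870.53; over-quota = $6,159.03 − $4,870.53 = $1,288.50.
In-quota duty = $4,870.53 × 3% = $146.12. Over-quota duty = $1,288.50 × 9.5% = $122.41.
Line duty = $146.12 + $122.41 = $268.53.
Total = $34,828.83 + $5,439.92 + $268.53 = $40,537.28.

$40,537.28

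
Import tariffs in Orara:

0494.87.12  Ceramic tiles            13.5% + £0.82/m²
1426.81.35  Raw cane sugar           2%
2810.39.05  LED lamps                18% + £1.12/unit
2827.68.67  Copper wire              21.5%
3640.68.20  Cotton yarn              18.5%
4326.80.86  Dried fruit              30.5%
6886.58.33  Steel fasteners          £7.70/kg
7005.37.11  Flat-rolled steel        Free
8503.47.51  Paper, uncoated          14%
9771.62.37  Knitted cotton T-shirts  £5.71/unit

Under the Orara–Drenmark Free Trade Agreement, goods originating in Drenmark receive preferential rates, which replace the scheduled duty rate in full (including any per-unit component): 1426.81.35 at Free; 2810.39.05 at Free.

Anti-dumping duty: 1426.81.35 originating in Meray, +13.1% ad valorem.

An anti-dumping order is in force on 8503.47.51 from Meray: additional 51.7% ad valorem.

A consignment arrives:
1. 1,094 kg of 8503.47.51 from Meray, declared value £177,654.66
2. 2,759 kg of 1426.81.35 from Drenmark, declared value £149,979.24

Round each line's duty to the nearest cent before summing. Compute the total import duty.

£116,719.11

Line 1 (8503.47.51, Meray, 1,094 kg, £177,654.66):
Base rate for 8503.47.51 is 14%.
Additional duty on 8503.47.51 from Meray: +51.7%. Applied ad valorem rate: 14% + 51.7% = 65.7%.
Duty = £177,654.66 × 65.7% = £116,719.11.
Line 2 (1426.81.35, Drenmark, 2,759 kg, £149,979.24):
Base rate for 1426.81.35 is 2%.
Origin Drenmark qualifies under the Orara–Drenmark agreement and 1426.81.35 is covered: preferential rate Free applies instead.
The additional-duty order on 1426.81.35 targets Meray, not Drenmark; it does not apply.
Duty = £149,979.24 × 0% = £0.00.
Total = £116,719.11 + £0.00 = £116,719.11.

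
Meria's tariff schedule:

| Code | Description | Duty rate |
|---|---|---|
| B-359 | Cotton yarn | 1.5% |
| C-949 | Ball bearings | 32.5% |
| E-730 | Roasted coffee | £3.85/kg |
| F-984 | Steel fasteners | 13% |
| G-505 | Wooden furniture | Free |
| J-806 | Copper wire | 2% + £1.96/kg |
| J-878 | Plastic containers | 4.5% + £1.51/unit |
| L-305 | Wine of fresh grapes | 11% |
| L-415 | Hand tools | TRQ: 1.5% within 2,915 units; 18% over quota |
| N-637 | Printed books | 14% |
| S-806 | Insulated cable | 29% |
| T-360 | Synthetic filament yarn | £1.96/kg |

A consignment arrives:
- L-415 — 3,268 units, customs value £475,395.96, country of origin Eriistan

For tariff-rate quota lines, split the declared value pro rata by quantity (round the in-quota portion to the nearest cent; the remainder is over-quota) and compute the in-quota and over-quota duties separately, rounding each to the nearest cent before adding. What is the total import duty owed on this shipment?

£15,603.84

Line 1 (L-415, Eriistan, 3,268 units, £475,395.96):
Code L-415 is under a tariff-rate quota (threshold 2,915 units). In-quota: 2,915 units at 1.5%; over-quota: 353 units at 18%.
Pro-rata value split: in-quota = £475,395.96 × 2,915/3,268 = £424,045.05; over-quota = £475,395.96 − £424,045.05 = £51,350.91.
In-quota duty = £424,045.05 × 1.5% = £6,360.68. Over-quota duty = £51,350.91 × 18% = £9,243.16.
Line duty = £6,360.68 + £9,243.16 = £15,603.84.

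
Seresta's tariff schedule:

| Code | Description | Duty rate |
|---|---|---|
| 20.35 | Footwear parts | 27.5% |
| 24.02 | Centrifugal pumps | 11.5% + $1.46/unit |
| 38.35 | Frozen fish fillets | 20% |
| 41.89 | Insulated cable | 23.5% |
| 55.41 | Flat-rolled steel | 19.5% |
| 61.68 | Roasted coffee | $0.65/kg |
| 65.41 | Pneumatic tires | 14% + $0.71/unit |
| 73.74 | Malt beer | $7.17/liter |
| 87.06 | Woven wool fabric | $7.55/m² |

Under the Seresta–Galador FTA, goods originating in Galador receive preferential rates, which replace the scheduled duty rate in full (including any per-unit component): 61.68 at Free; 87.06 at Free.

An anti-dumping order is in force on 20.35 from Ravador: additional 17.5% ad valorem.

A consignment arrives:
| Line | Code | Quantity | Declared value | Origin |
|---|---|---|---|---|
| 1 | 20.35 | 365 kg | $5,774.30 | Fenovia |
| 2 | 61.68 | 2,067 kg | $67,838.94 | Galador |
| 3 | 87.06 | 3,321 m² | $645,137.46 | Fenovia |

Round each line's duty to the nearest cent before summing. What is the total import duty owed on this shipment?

$26,661.48

Line 1 (20.35, Fenovia, 365 kg, $5,774.30):
Base rate for 20.35 is 27.5%.
The additional-duty order on 20.35 targets Ravador, not Fenovia; it does not apply.
Duty = $5,774.30 × 27.5% = $1,587.93.
Line 2 (61.68, Galador, 2,067 kg, $67,838.94):
Base rate for 61.68 is $0.65/kg.
Origin Galador qualifies under the Seresta–Galador agreement and 61.68 is covered: preferential rate Free applies instead.
Duty = $67,838.94 × 0% = $0.00.
Line 3 (87.06, Fenovia, 3,321 m², $645,137.46):
Base rate for 87.06 is $7.55/m².
87.06 has an FTA preferential rate, but origin Fenovia is not Galador; base rate stands.
Duty = 3,321 × $7.55 = $25,073.55.
Total = $1,587.93 + $0.00 + $25,073.55 = $26,661.48.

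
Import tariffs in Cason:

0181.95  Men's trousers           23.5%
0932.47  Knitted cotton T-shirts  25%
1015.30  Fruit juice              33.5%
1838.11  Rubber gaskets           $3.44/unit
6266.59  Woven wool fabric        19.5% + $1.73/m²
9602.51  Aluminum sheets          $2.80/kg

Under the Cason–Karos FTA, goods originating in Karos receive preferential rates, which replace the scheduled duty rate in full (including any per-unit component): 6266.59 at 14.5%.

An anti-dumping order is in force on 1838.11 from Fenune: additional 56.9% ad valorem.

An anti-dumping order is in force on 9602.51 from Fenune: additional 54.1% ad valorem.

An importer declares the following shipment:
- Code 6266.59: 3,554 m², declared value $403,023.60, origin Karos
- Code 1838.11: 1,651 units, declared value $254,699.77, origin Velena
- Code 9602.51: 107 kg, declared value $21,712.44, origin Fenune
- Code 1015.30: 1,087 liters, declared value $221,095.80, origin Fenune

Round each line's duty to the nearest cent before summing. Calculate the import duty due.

Line 1 (6266.59, Karos, 3,554 m², $403,023.60):
Base rate for 6266.59 is 19.5% + $1.73/m².
Origin Karos qualifies under the Cason–Karos agreement and 6266.59 is covered: preferential rate 14.5% applies instead.
Duty = $403,023.60 × 14.5% = $58,438.42.
Line 2 (1838.11, Velena, 1,651 units, $254,699.77):
Base rate for 1838.11 is $3.44/unit.
The additional-duty order on 1838.11 targets Fenune, not Velena; it does not apply.
Duty = 1,651 × $3.44 = $5,679.44.
Line 3 (9602.51, Fenune, 107 kg, $21,712.44):
Base rate for 9602.51 is $2.80/kg.
Additional duty on 9602.51 from Fenune: +54.1% ad valorem. Applied ad valorem rate = 54.1%.
Duty = $21,712.44 × 54.1% + 107 × $2.80 = $12,046.03.
Line 4 (1015.30, Fenune, 1,087 liters, $221,095.80):
Base rate for 1015.30 is 33.5%.
Duty = $221,095.80 × 33.5% = $74,067.09.
Total = $58,438.42 + $5,679.44 + $12,046.03 + $74,067.09 = $150,230.98.

$150,230.98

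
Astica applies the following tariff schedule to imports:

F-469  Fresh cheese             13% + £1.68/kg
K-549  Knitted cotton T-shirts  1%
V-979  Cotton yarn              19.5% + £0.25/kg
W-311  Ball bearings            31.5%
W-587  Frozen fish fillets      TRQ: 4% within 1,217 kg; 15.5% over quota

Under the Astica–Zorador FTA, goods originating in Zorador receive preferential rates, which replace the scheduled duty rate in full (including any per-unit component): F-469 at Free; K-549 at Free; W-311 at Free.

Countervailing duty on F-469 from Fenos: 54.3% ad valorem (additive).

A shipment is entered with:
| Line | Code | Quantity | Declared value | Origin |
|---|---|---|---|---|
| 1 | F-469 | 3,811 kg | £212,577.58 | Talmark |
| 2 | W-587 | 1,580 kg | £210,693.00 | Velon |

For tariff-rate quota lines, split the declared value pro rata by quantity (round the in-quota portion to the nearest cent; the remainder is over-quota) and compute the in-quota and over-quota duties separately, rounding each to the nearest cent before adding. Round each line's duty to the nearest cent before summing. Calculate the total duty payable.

£48,031.99

Line 1 (F-469, Talmark, 3,811 kg, £212,577.58):
Base rate for F-469 is 13% + £1.68/kg.
F-469 has an FTA preferential rate, but origin Talmark is not Zorador; base rate stands.
The additional-duty order on F-469 targets Fenos, not Talmark; it does not apply.
Duty = £212,577.58 × 13% + 3,811 × £1.68 = £34,037.57.
Line 2 (W-587, Velon, 1,580 kg, £210,693.00):
Code W-587 is under a tariff-rate quota (threshold 1,217 kg). In-quota: 1,217 kg at 4%; over-quota: 363 kg at 15.5%.
Pro-rata value split: in-quota = £210,693.00 × 1,217/1,580 = £162,286.95; over-quota = £210,693.00 − £162,286.95 = £48,406.05.
In-quota duty = £162,286.95 × 4% = £6,491.48. Over-quota duty = £48,406.05 × 15.5% = £7,502.94.
Line duty = £6,491.48 + £7,502.94 = £13,994.42.
Total = £34,037.57 + £13,994.42 = £48,031.99.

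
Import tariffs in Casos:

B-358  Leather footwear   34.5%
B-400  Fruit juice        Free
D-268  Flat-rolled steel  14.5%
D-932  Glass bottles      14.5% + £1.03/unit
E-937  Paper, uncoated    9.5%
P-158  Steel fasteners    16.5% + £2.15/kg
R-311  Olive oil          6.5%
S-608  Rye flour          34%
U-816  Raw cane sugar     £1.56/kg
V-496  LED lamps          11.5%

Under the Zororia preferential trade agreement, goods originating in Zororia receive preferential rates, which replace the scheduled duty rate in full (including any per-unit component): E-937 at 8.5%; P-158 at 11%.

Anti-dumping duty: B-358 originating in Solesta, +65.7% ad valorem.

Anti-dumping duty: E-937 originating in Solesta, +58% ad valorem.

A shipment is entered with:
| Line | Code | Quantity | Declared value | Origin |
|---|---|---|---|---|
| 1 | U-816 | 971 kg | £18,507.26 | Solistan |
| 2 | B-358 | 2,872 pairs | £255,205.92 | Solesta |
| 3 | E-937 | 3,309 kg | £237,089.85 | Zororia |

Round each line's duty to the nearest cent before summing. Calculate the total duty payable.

£277,383.73

Line 1 (U-816, Solistan, 971 kg, £18,507.26):
Base rate for U-816 is £1.56/kg.
Duty = 971 × £1.56 = £1,514.76.
Line 2 (B-358, Solesta, 2,872 pairs, £255,205.92):
Base rate for B-358 is 34.5%.
Additional duty on B-358 from Solesta: +65.7%. Applied ad valorem rate: 34.5% + 65.7% = 100.2%.
Duty = £255,205.92 × 100.2% = £255,716.33.
Line 3 (E-937, Zororia, 3,309 kg, £237,089.85):
Base rate for E-937 is 9.5%.
Origin Zororia qualifies under the Casos–Zororia agreement and E-937 is covered: preferential rate 8.5% applies instead.
The additional-duty order on E-937 targets Solesta, not Zororia; it does not apply.
Duty = £237,089.85 × 8.5% = £20,152.64.
Total = £1,514.76 + £255,716.33 + £20,152.64 = £277,383.73.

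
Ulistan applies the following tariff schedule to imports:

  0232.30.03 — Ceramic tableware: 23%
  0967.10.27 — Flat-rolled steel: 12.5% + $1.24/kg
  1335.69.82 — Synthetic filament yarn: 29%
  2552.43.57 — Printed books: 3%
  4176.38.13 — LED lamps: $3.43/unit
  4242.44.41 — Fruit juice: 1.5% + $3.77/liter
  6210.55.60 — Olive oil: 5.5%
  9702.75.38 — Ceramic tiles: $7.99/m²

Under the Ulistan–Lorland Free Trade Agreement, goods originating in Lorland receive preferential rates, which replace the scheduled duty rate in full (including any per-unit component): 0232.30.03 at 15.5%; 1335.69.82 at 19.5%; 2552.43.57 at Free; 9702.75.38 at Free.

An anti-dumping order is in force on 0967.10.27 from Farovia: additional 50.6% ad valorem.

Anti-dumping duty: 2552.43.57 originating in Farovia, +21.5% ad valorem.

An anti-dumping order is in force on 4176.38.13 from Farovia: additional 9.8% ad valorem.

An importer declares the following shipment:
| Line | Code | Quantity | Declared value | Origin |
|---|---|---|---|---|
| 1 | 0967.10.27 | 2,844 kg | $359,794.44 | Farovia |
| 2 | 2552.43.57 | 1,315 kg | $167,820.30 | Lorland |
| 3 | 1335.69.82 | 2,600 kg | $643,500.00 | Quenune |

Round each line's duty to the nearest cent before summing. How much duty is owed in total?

$417,171.85

Line 1 (0967.10.27, Farovia, 2,844 kg, $359,794.44):
Base rate for 0967.10.27 is 12.5% + $1.24/kg.
Additional duty on 0967.10.27 from Farovia: +50.6%. Applied ad valorem rate: 12.5% + 50.6% = 63.1%.
Duty = $359,794.44 × 63.1% + 2,844 × $1.24 = $230,556.85.
Line 2 (2552.43.57, Lorland, 1,315 kg, $167,820.30):
Base rate for 2552.43.57 is 3%.
Origin Lorland qualifies under the Ulistan–Lorland agreement and 2552.43.57 is covered: preferential rate Free applies instead.
The additional-duty order on 2552.43.57 targets Farovia, not Lorland; it does not apply.
Duty = $167,820.30 × 0% = $0.00.
Line 3 (1335.69.82, Quenune, 2,600 kg, $643,500.00):
Base rate for 1335.69.82 is 29%.
1335.69.82 has an FTA preferential rate, but origin Quenune is not Lorland; base rate stands.
Duty = $643,500.00 × 29% = $186,615.00.
Total = $230,556.85 + $0.00 + $186,615.00 = $417,171.85.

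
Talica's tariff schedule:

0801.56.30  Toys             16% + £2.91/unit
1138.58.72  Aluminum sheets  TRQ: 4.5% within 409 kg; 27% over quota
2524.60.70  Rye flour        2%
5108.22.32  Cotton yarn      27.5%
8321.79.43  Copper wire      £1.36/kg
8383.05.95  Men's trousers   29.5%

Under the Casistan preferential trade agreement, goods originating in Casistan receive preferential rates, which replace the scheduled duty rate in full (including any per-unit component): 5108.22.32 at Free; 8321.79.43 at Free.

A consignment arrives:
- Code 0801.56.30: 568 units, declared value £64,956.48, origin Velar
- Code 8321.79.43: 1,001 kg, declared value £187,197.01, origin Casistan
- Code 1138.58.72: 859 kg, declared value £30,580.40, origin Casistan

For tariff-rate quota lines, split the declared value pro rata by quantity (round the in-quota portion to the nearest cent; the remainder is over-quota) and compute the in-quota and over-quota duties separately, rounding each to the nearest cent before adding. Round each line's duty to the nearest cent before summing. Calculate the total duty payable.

Line 1 (0801.56.30, Velar, 568 units, £64,956.48):
Base rate for 0801.56.30 is 16% + £2.91/unit.
Duty = £64,956.48 × 16% + 568 × £2.91 = £12,045.92.
Line 2 (8321.79.43, Casistan, 1,001 kg, £187,197.01):
Base rate for 8321.79.43 is £1.36/kg.
Origin Casistan qualifies under the Talica–Casistan agreement and 8321.79.43 is covered: preferential rate Free applies instead.
Duty = £187,197.01 × 0% = £0.00.
Line 3 (1138.58.72, Casistan, 859 kg, £30,580.40):
Code 1138.58.72 is under a tariff-rate quota (threshold 409 kg). In-quota: 409 kg at 4.5%; over-quota: 450 kg at 27%.
Pro-rata value split: in-quota = £30,580.40 × 409/859 = £14,560.40; over-quota = £30,580.40 − £14,560.40 = £16,020.00.
In-quota duty = £14,560.40 × 4.5% = £655.22. Over-quota duty = £16,020.00 × 27% = £4,325.40.
Line duty = £655.22 + £4,325.40 = £4,980.62.
Total = £12,045.92 + £0.00 + £4,980.62 = £17,026.54.

£17,026.54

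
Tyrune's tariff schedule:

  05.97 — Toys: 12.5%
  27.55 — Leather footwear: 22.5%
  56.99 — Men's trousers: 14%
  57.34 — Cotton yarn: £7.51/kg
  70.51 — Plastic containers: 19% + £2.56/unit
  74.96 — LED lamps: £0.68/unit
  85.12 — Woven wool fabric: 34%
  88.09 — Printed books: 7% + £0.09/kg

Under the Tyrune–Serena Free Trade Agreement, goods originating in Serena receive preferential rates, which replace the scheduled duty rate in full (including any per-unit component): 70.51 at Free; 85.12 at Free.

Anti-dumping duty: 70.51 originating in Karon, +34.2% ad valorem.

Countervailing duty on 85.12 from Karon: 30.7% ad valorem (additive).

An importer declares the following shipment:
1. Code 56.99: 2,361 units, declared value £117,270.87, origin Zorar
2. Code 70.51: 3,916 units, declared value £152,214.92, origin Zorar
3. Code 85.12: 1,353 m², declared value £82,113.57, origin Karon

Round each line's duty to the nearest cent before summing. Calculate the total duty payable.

Line 1 (56.99, Zorar, 2,361 units, £117,270.87):
Base rate for 56.99 is 14%.
Duty = £117,270.87 × 14% = £16,417.92.
Line 2 (70.51, Zorar, 3,916 units, £152,214.92):
Base rate for 70.51 is 19% + £2.56/unit.
70.51 has an FTA preferential rate, but origin Zorar is not Serena; base rate stands.
The additional-duty order on 70.51 targets Karon, not Zorar; it does not apply.
Duty = £152,214.92 × 19% + 3,916 × £2.56 = £38,945.79.
Line 3 (85.12, Karon, 1,353 m², £82,113.57):
Base rate for 85.12 is 34%.
85.12 has an FTA preferential rate, but origin Karon is not Serena; base rate stands.
Additional duty on 85.12 from Karon: +30.7%. Applied ad valorem rate: 34% + 30.7% = 64.7%.
Duty = £82,113.57 × 64.7% = £53,127.48.
Total = £16,417.92 + £38,945.79 + £53,127.48 = £108,491.19.

£108,491.19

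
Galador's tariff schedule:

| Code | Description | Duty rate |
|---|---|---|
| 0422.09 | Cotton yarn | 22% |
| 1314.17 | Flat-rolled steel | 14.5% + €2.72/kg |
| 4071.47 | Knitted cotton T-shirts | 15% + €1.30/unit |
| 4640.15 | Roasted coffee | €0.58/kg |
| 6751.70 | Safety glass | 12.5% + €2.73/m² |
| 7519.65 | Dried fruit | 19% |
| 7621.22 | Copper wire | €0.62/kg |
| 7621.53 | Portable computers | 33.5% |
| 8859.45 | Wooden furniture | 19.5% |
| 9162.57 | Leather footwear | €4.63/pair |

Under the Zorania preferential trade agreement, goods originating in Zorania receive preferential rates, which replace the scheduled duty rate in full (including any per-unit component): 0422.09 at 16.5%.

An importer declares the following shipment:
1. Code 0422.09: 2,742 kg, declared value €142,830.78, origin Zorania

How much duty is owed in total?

€23,567.08

Line 1 (0422.09, Zorania, 2,742 kg, €142,830.78):
Base rate for 0422.09 is 22%.
Origin Zorania qualifies under the Galador–Zorania agreement and 0422.09 is covered: preferential rate 16.5% applies instead.
Duty = €142,830.78 × 16.5% = €23,567.08.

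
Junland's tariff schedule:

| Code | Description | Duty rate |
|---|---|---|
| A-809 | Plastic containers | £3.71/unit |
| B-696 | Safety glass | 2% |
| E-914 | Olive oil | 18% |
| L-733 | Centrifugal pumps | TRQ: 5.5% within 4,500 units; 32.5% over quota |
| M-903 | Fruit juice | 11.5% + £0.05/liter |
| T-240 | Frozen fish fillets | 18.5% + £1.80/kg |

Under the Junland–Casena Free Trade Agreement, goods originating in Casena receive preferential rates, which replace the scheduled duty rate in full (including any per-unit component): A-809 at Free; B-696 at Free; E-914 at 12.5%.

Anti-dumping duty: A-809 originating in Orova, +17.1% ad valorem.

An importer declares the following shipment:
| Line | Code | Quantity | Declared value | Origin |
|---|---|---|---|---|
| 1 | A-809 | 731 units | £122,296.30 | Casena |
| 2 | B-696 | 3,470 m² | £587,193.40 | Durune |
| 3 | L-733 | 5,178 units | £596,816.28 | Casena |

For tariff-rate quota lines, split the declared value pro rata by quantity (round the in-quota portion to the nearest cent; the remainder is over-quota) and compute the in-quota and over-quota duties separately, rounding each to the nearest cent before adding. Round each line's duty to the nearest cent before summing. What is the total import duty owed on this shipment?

Line 1 (A-809, Casena, 731 units, £122,296.30):
Base rate for A-809 is £3.71/unit.
Origin Casena qualifies under the Junland–Casena agreement and A-809 is covered: preferential rate Free applies instead.
The additional-duty order on A-809 targets Orova, not Casena; it does not apply.
Duty = £122,296.30 × 0% = £0.00.
Line 2 (B-696, Durune, 3,470 m², £587,193.40):
Base rate for B-696 is 2%.
B-696 has an FTA preferential rate, but origin Durune is not Casena; base rate stands.
Duty = £587,193.40 × 2% = £11,743.87.
Line 3 (L-733, Casena, 5,178 units, £596,816.28):
Code L-733 is under a tariff-rate quota (threshold 4,500 units). In-quota: 4,500 units at 5.5%; over-quota: 678 units at 32.5%.
Pro-rata value split: in-quota = £596,816.28 × 4,500/5,178 = £518,670.00; over-quota = £596,816.28 − £518,670.00 = £78,146.28.
In-quota duty = £518,670.00 × 5.5% = £28,526.85. Over-quota duty = £78,146.28 × 32.5% = £25,397.54.
Line duty = £28,526.85 + £25,397.54 = £53,924.39.
Total = £0.00 + £11,743.87 + £53,924.39 = £65,668.26.

£65,668.26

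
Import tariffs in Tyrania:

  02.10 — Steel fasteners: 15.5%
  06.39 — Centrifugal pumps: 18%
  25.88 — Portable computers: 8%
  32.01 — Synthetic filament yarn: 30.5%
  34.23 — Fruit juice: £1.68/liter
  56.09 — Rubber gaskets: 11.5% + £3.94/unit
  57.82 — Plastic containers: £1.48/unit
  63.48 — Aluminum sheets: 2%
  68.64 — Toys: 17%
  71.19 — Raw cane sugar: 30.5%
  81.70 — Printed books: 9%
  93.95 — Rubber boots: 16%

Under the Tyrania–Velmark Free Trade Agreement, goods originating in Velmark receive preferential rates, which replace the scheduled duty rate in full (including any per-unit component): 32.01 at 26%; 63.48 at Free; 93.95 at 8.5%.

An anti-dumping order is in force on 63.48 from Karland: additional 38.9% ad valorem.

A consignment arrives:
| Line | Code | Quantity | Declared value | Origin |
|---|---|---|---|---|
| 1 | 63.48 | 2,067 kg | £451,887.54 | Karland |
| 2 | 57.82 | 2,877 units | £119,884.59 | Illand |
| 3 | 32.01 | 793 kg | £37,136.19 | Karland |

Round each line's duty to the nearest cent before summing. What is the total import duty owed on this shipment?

£200,406.50

Line 1 (63.48, Karland, 2,067 kg, £451,887.54):
Base rate for 63.48 is 2%.
63.48 has an FTA preferential rate, but origin Karland is not Velmark; base rate stands.
Additional duty on 63.48 from Karland: +38.9%. Applied ad valorem rate: 2% + 38.9% = 40.9%.
Duty = £451,887.54 × 40.9% = £184,822.00.
Line 2 (57.82, Illand, 2,877 units, £119,884.59):
Base rate for 57.82 is £1.48/unit.
Duty = 2,877 × £1.48 = £4,257.96.
Line 3 (32.01, Karland, 793 kg, £37,136.19):
Base rate for 32.01 is 30.5%.
32.01 has an FTA preferential rate, but origin Karland is not Velmark; base rate stands.
Duty = £37,136.19 × 30.5% = £11,326.54.
Total = £184,822.00 + £4,257.96 + £11,326.54 = £200,406.50.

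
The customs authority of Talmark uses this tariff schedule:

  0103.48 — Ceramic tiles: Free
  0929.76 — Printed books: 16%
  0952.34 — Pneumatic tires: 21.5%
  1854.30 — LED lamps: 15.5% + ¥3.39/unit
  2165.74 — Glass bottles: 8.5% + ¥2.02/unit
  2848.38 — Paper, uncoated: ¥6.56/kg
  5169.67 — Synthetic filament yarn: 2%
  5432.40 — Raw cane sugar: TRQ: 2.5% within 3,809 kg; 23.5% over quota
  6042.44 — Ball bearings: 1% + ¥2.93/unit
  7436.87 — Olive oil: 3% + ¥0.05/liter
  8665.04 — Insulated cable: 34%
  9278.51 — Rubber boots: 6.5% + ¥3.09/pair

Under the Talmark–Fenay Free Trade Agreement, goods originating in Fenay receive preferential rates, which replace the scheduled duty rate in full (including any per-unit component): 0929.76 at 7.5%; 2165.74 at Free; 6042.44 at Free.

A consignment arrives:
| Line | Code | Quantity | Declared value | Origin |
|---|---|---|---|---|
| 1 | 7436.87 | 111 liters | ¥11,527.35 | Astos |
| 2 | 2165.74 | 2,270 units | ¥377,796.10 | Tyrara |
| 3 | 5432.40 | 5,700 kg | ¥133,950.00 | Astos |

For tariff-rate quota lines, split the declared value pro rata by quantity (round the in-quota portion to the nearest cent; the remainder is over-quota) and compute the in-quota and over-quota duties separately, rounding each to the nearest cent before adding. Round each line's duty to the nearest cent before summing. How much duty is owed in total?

Line 1 (7436.87, Astos, 111 liters, ¥11,527.35):
Base rate for 7436.87 is 3% + ¥0.05/liter.
Duty = ¥11,527.35 × 3% + 111 × ¥0.05 = ¥351.37.
Line 2 (2165.74, Tyrara, 2,270 units, ¥377,796.10):
Base rate for 2165.74 is 8.5% + ¥2.02/unit.
2165.74 has an FTA preferential rate, but origin Tyrara is not Fenay; base rate stands.
Duty = ¥377,796.10 × 8.5% + 2,270 × ¥2.02 = ¥36,698.07.
Line 3 (5432.40, Astos, 5,700 kg, ¥133,950.00):
Code 5432.40 is under a tariff-rate quota (threshold 3,809 kg). In-quota: 3,809 kg at 2.5%; over-quota: 1,891 kg at 23.5%.
Pro-rata value split: in-quota = ¥133,950.00 × 3,809/5,700 = ¥89,511.50; over-quota = ¥133,950.00 − ¥89,511.50 = ¥44,438.50.
In-quota duty = ¥89,511.50 × 2.5% = ¥2,237.79. Over-quota duty = ¥44,438.50 × 23.5% = ¥10,443.05.
Line duty = ¥2,237.79 + ¥10,443.05 = ¥12,680.84.
Total = ¥351.37 + ¥36,698.07 + ¥12,680.84 = ¥49,730.28.

¥49,730.28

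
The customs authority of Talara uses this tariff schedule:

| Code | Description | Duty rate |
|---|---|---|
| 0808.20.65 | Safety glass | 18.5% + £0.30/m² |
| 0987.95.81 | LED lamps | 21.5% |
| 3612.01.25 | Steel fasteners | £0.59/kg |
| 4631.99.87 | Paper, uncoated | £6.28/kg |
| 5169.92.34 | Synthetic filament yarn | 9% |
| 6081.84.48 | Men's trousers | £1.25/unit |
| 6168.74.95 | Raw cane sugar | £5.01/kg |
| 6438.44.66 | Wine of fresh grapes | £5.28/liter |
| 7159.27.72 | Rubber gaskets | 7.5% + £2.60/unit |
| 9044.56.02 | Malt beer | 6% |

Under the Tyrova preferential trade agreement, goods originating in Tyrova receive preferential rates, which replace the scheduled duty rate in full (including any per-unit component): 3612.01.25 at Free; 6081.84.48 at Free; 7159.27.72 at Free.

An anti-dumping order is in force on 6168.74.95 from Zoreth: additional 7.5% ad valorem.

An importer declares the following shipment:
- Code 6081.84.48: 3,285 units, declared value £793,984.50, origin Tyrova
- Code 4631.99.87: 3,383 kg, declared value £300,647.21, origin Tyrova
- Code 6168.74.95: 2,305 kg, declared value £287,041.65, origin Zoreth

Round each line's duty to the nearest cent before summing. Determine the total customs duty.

£54,321.41

Line 1 (6081.84.48, Tyrova, 3,285 units, £793,984.50):
Base rate for 6081.84.48 is £1.25/unit.
Origin Tyrova qualifies under the Talara–Tyrova agreement and 6081.84.48 is covered: preferential rate Free applies instead.
Duty = £793,984.50 × 0% = £0.00.
Line 2 (4631.99.87, Tyrova, 3,383 kg, £300,647.21):
Base rate for 4631.99.87 is £6.28/kg.
Origin Tyrova is the FTA partner but 4631.99.87 is not on the preference list; base rate stands.
Duty = 3,383 × £6.28 = £21,245.24.
Line 3 (6168.74.95, Zoreth, 2,305 kg, £287,041.65):
Base rate for 6168.74.95 is £5.01/kg.
Additional duty on 6168.74.95 from Zoreth: +7.5% ad valorem. Applied ad valorem rate = 7.5%.
Duty = £287,041.65 × 7.5% + 2,305 × £5.01 = £33,076.17.
Total = £0.00 + £21,245.24 + £33,076.17 = £54,321.41.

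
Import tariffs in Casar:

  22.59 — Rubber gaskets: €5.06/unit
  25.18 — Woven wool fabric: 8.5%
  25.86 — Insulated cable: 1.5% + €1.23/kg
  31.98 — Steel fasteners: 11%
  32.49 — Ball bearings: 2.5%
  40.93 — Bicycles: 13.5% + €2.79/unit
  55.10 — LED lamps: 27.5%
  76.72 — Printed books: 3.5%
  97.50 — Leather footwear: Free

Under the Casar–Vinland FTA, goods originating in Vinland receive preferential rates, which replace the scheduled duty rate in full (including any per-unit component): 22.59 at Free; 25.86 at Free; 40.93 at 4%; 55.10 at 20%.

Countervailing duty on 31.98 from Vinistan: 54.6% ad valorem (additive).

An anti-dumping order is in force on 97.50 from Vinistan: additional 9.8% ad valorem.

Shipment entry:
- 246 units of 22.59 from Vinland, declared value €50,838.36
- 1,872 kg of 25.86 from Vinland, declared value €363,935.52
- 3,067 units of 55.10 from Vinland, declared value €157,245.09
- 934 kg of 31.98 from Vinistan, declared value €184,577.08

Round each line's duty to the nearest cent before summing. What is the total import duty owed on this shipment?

Line 1 (22.59, Vinland, 246 units, €50,838.36):
Base rate for 22.59 is €5.06/unit.
Origin Vinland qualifies under the Casar–Vinland agreement and 22.59 is covered: preferential rate Free applies instead.
Duty = €50,838.36 × 0% = €0.00.
Line 2 (25.86, Vinland, 1,872 kg, €363,935.52):
Base rate for 25.86 is 1.5% + €1.23/kg.
Origin Vinland qualifies under the Casar–Vinland agreement and 25.86 is covered: preferential rate Free applies instead.
Duty = €363,935.52 × 0% = €0.00.
Line 3 (55.10, Vinland, 3,067 units, €157,245.09):
Base rate for 55.10 is 27.5%.
Origin Vinland qualifies under the Casar–Vinland agreement and 55.10 is covered: preferential rate 20% applies instead.
Duty = €157,245.09 × 20% = €31,449.02.
Line 4 (31.98, Vinistan, 934 kg, €184,577.08):
Base rate for 31.98 is 11%.
Additional duty on 31.98 from Vinistan: +54.6%. Applied ad valorem rate: 11% + 54.6% = 65.6%.
Duty = €184,577.08 × 65.6% = €121,082.56.
Total = €0.00 + €0.00 + €31,449.02 + €121,082.56 = €152,531.58.

€152,531.58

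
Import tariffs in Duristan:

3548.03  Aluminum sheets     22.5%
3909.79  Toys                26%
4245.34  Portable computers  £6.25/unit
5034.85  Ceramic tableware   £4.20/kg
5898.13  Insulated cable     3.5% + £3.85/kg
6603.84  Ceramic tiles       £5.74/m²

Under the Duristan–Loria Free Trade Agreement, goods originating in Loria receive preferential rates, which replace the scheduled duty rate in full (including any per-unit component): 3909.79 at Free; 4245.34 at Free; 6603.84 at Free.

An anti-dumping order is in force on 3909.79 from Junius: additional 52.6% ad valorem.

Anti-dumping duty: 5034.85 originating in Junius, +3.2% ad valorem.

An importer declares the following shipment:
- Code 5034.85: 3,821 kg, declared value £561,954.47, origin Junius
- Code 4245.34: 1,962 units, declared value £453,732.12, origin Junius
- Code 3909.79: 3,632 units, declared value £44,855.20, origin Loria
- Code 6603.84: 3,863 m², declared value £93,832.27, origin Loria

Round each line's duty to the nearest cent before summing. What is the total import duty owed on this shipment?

£46,293.24

Line 1 (5034.85, Junius, 3,821 kg, £561,954.47):
Base rate for 5034.85 is £4.20/kg.
Additional duty on 5034.85 from Junius: +3.2% ad valorem. Applied ad valorem rate = 3.2%.
Duty = £561,954.47 × 3.2% + 3,821 × £4.20 = £34,030.74.
Line 2 (4245.34, Junius, 1,962 units, £453,732.12):
Base rate for 4245.34 is £6.25/unit.
4245.34 has an FTA preferential rate, but origin Junius is not Loria; base rate stands.
Duty = 1,962 × £6.25 = £12,262.50.
Line 3 (3909.79, Loria, 3,632 units, £44,855.20):
Base rate for 3909.79 is 26%.
Origin Loria qualifies under the Duristan–Loria agreement and 3909.79 is covered: preferential rate Free applies instead.
The additional-duty order on 3909.79 targets Junius, not Loria; it does not apply.
Duty = £44,855.20 × 0% = £0.00.
Line 4 (6603.84, Loria, 3,863 m², £93,832.27):
Base rate for 6603.84 is £5.74/m².
Origin Loria qualifies under the Duristan–Loria agreement and 6603.84 is covered: preferential rate Free applies instead.
Duty = £93,832.27 × 0% = £0.00.
Total = £34,030.74 + £12,262.50 + £0.00 + £0.00 = £46,293.24.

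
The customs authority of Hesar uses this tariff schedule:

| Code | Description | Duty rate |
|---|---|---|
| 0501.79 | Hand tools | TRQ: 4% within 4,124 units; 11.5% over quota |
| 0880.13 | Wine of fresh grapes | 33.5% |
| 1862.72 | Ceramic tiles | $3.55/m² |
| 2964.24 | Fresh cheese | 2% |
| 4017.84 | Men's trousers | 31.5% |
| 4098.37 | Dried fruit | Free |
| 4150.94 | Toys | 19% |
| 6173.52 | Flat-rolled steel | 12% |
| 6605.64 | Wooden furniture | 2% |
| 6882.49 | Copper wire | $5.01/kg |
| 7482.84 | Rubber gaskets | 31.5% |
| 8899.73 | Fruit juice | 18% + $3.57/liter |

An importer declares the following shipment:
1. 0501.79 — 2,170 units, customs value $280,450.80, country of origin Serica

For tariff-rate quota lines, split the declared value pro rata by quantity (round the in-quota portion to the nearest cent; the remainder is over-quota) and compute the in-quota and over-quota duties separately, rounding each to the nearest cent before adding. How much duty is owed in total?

Line 1 (0501.79, Serica, 2,170 units, $280,450.80):
Code 0501.79 is under a tariff-rate quota (threshold 4,124 units). Quantity 2,170 units is within the quota, so the in-quota rate 4% applies to the full value.
Duty = $280,450.80 × 4% = $11,218.03.

$11,218.03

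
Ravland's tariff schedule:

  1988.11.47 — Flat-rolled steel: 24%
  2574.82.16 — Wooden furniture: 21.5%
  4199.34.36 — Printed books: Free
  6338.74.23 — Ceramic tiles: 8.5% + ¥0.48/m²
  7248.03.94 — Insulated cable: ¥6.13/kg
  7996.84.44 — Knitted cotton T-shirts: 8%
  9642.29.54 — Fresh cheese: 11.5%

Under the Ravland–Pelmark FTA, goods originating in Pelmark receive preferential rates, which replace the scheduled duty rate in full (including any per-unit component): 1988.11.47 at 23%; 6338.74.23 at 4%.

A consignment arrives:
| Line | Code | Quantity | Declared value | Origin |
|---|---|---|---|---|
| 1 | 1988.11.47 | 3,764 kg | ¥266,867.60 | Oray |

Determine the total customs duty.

¥64,048.22

Line 1 (1988.11.47, Oray, 3,764 kg, ¥266,867.60):
Base rate for 1988.11.47 is 24%.
1988.11.47 has an FTA preferential rate, but origin Oray is not Pelmark; base rate stands.
Duty = ¥266,867.60 × 24% = ¥64,048.22.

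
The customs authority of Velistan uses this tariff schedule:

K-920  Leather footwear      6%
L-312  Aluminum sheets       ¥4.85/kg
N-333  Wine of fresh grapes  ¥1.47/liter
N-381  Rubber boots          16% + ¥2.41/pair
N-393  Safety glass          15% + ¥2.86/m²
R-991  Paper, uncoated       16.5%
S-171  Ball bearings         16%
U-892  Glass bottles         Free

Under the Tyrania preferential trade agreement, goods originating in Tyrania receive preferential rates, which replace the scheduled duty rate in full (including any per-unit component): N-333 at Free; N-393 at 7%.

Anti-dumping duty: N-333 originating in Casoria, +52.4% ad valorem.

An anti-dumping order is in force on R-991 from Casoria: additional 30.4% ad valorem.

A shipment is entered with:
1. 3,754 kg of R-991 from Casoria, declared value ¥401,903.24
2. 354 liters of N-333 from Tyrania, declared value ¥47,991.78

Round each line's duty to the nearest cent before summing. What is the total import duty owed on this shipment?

¥188,492.62

Line 1 (R-991, Casoria, 3,754 kg, ¥401,903.24):
Base rate for R-991 is 16.5%.
Additional duty on R-991 from Casoria: +30.4%. Applied ad valorem rate: 16.5% + 30.4% = 46.9%.
Duty = ¥401,903.24 × 46.9% = ¥188,492.62.
Line 2 (N-333, Tyrania, 354 liters, ¥47,991.78):
Base rate for N-333 is ¥1.47/liter.
Origin Tyrania qualifies under the Velistan–Tyrania agreement and N-333 is covered: preferential rate Free applies instead.
The additional-duty order on N-333 targets Casoria, not Tyrania; it does not apply.
Duty = ¥47,991.78 × 0% = ¥0.00.
Total = ¥188,492.62 + ¥0.00 = ¥188,492.62.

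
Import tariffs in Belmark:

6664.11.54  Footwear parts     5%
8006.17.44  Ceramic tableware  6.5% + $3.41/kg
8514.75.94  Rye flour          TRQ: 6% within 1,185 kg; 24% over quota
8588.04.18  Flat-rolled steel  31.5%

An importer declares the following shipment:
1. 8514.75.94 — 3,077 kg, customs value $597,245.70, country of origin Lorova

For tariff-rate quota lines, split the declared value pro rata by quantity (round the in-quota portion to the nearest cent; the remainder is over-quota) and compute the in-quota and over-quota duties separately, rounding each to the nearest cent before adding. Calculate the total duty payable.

$101,937.44

Line 1 (8514.75.94, Lorova, 3,077 kg, $597,245.70):
Code 8514.75.94 is under a tariff-rate quota (threshold 1,185 kg). In-quota: 1,185 kg at 6%; over-quota: 1,892 kg at 24%.
Pro-rata value split: in-quota = $597,245.70 × 1,185/3,077 = $230,008.50; over-quota = $597,245.70 − $230,008.50 = $367,237.20.
In-quota duty = $230,008.50 × 6% = $13,800.51. Over-quota duty = $367,237.20 × 24% = $88,136.93.
Line duty = $13,800.51 + $88,136.93 = $101,937.44.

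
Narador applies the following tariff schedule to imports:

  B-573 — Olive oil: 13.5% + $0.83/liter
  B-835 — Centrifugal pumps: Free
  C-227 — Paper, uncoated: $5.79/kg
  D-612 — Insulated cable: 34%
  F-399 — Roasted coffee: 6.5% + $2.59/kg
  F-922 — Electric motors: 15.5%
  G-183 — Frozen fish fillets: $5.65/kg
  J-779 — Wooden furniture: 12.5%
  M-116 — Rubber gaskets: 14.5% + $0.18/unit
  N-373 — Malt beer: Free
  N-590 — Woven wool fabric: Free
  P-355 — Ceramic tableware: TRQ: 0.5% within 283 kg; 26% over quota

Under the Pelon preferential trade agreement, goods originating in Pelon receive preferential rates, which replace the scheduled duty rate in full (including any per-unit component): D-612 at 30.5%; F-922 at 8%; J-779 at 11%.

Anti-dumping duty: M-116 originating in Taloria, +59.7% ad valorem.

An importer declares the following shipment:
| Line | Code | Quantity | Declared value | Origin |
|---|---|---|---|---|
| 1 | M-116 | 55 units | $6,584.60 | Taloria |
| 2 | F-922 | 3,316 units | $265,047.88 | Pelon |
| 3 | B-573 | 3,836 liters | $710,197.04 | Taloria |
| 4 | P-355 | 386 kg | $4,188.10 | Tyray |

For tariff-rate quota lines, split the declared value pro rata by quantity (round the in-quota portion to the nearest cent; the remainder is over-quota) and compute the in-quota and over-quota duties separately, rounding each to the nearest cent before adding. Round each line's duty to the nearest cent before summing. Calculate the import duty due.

Line 1 (M-116, Taloria, 55 units, $6,584.60):
Base rate for M-116 is 14.5% + $0.18/unit.
Additional duty on M-116 from Taloria: +59.7%. Applied ad valorem rate: 14.5% + 59.7% = 74.2%.
Duty = $6,584.60 × 74.2% + 55 × $0.18 = $4,895.67.
Line 2 (F-922, Pelon, 3,316 units, $265,047.88):
Base rate for F-922 is 15.5%.
Origin Pelon qualifies under the Narador–Pelon agreement and F-922 is covered: preferential rate 8% applies instead.
Duty = $265,047.88 × 8% = $21,203.83.
Line 3 (B-573, Taloria, 3,836 liters, $710,197.04):
Base rate for B-573 is 13.5% + $0.83/liter.
Duty = $710,197.04 × 13.5% + 3,836 × $0.83 = $99,060.48.
Line 4 (P-355, Tyray, 386 kg, $4,188.10):
Code P-355 is under a tariff-rate quota (threshold 283 kg). In-quota: 283 kg at 0.5%; over-quota: 103 kg at 26%.
Pro-rata value split: in-quota = $4,188.10 × 283/386 = $3,070.55; over-quota = $4,188.10 − $3,070.55 = $1,117.55.
In-quota duty = $3,070.55 × 0.5% = $15.35. Over-quota duty = $1,117.55 × 26% = $290.56.
Line duty = $15.35 + $290.56 = $305.91.
Total = $4,895.67 + $21,203.83 + $99,060.48 + $305.91 = $125,465.89.

$125,465.89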